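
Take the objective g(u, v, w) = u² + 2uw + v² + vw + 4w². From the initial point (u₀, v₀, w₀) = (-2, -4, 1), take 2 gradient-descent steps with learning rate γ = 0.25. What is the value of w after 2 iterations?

0.3125

∇g = (2u + 2w, 2v + w, 2u + v + 8w)
(u₁, v₁, w₁) = (-2, -4, 1) − 0.25·(-2, -7, 0) = (-1.5, -2.25, 1)
(u₂, v₂, w₂) = (-1.5, -2.25, 1) − 0.25·(-1, -3.5, 2.75) = (-1.25, -1.375, 0.3125)
w = 0.3125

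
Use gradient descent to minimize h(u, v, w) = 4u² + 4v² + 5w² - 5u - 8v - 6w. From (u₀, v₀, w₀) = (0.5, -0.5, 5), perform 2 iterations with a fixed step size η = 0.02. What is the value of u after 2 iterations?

0.5368

∇h = (8u - 5, 8v - 8, 10w - 6)
(u₁, v₁, w₁) = (0.5, -0.5, 5) − 0.02·(-1, -12, 44) = (0.52, -0.26, 4.12)
(u₂, v₂, w₂) = (0.52, -0.26, 4.12) − 0.02·(-0.84, -10.08, 35.2) = (0.5368, -0.0584, 3.416)
u = 0.5368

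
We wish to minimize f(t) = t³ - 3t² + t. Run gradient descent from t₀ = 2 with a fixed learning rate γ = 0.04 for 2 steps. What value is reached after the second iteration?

1.929408

f′(t) = 3t² - 6t + 1
Step 1: f′(2) = 1; t₁ = 2 − 0.04·1 = 1.96
Step 2: f′(1.96) = 0.7648; t₂ = 1.96 − 0.04·0.7648 = 1.929408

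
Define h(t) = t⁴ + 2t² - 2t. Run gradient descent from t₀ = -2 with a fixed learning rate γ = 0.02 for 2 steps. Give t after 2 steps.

-0.90232832

h′(t) = 4t³ + 4t - 2
t₁ = -2 − 0.02·(-42) = -1.16
t₂ = -1.16 − 0.02·(-12.883584) = -0.90232832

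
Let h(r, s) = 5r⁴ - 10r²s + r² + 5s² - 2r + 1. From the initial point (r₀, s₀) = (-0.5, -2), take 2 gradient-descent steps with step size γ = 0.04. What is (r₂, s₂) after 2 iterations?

(-0.0116864, -0.55184)

∇h = (20r³ - 20rs + 2r - 2, -10r² + 10s)
Step 1: at (-0.5, -2), ∇h = (-25.5, -22.5) → (-0.5, -2) − 0.04·(-25.5, -22.5) = (0.52, -1.1)
Step 2: at (0.52, -1.1), ∇h = (13.29216, -13.704) → (0.52, -1.1) − 0.04·(13.29216, -13.704) = (-0.0116864, -0.55184)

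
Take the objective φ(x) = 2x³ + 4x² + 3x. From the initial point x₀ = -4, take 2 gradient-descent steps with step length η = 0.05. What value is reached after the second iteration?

-20.76675

φ′(x) = 6x² + 8x + 3
Step 1: φ′(-4) = 67; x₁ = -4 − 0.05·67 = -7.35
Step 2: φ′(-7.35) = 268.335; x₂ = -7.35 − 0.05·268.335 = -20.76675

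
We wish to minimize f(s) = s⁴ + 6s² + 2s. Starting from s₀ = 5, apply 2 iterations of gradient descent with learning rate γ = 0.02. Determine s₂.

14.65524992

f′(s) = 4s³ + 12s + 2
Step 1: f′(5) = 562; s₁ = 5 − 0.02·562 = -6.24
Step 2: f′(-6.24) = -1044.762496; s₂ = -6.24 − 0.02·(-1044.762496) = 14.65524992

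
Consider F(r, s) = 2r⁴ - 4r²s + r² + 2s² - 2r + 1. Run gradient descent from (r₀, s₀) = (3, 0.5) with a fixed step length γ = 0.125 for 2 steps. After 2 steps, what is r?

12040.75

∇F = (8r³ - 8rs + 2r - 2, -4r² + 4s)
Step 1: at (3, 0.5), ∇F = (208, -34) → (3, 0.5) − 0.125·(208, -34) = (-23, 4.75)
Step 2: at (-23, 4.75), ∇F = (-96510, -2097) → (-23, 4.75) − 0.125·(-96510, -2097) = (12040.75, 266.875)
r = 12040.75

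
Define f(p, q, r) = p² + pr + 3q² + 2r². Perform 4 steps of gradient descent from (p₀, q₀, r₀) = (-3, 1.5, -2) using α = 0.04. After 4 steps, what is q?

0.50043264

∇f = (2p + r, 6q, p + 4r)
Step 1: at (-3, 1.5, -2), ∇f = (-8, 9, -11) → (-3, 1.5, -2) − 0.04·(-8, 9, -11) = (-2.68, 1.14, -1.56)
Step 2: at (-2.68, 1.14, -1.56), ∇f = (-6.92, 6.84, -8.92) → (-2.68, 1.14, -1.56) − 0.04·(-6.92, 6.84, -8.92) = (-2.4032, 0.8664, -1.2032)
Step 3: at (-2.4032, 0.8664, -1.2032), ∇f = (-6.0096, 5.1984, -7.216) → (-2.4032, 0.8664, -1.2032) − 0.04·(-6.0096, 5.1984, -7.216) = (-2.162816, 0.658464, -0.91456)
Step 4: at (-2.162816, 0.658464, -0.91456), ∇f = (-5.240192, 3.950784, -5.821056) → (-2.162816, 0.658464, -0.91456) − 0.04·(-5.240192, 3.950784, -5.821056) = (-1.95320832, 0.50043264, -0.68171776)
q = 0.50043264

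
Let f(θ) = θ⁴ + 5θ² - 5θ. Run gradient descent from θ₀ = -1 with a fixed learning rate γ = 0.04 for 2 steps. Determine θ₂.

f′(θ) = 4θ³ + 10θ - 5
θ₁ = -1 − 0.04·(-19) = -0.24
θ₂ = -0.24 − 0.04·(-7.455296) = 0.05821184

0.05821184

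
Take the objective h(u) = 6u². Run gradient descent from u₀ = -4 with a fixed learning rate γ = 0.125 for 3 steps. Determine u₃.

h′(u) = 12u
u₁ = -4 − 0.125·(-48) = 2
u₂ = 2 − 0.125·24 = -1
u₃ = -1 − 0.125·(-12) = 0.5

0.5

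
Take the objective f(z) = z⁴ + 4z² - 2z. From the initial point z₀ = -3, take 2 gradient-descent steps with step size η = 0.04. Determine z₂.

f′(z) = 4z³ + 8z - 2
z₁ = -3 − 0.04·(-134) = 2.36
z₂ = 2.36 − 0.04·69.457024 = -0.41828096

-0.41828096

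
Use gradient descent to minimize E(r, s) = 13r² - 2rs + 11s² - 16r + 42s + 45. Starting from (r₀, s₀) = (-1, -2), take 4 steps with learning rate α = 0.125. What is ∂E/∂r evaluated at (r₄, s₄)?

∇E = (26r - 2s - 16, -2r + 22s + 42)
Step 1: at (-1, -2), ∇E = (-38, 0) → (-1, -2) − 0.125·(-38, 0) = (3.75, -2)
Step 2: at (3.75, -2), ∇E = (85.5, -9.5) → (3.75, -2) − 0.125·(85.5, -9.5) = (-6.9375, -0.8125)
Step 3: at (-6.9375, -0.8125), ∇E = (-194.75, 38) → (-6.9375, -0.8125) − 0.125·(-194.75, 38) = (17.40625, -5.5625)
Step 4: at (17.40625, -5.5625), ∇E = (447.6875, -115.1875) → (17.40625, -5.5625) − 0.125·(447.6875, -115.1875) = (-38.5546875, 8.8359375)
∂E/∂r at (-38.5546875, 8.8359375) = -1036.09375

-1036.09375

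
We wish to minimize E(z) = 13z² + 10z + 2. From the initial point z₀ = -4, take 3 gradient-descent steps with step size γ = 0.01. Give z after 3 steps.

-1.849656

E′(z) = 26z + 10
Step 1: E′(-4) = -94; z₁ = -4 − 0.01·(-94) = -3.06
Step 2: E′(-3.06) = -69.56; z₂ = -3.06 − 0.01·(-69.56) = -2.3644
Step 3: E′(-2.3644) = -51.4744; z₃ = -2.3644 − 0.01·(-51.4744) = -1.849656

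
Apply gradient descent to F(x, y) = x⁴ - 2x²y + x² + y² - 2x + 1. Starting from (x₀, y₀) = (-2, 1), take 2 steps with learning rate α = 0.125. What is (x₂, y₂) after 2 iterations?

(0.4140625, 2.078125)

∇F = (4x³ - 4xy + 2x - 2, -2x² + 2y)
Step 1: at (-2, 1), ∇F = (-30, -6) → (-2, 1) − 0.125·(-30, -6) = (1.75, 1.75)
Step 2: at (1.75, 1.75), ∇F = (10.6875, -2.625) → (1.75, 1.75) − 0.125·(10.6875, -2.625) = (0.4140625, 2.078125)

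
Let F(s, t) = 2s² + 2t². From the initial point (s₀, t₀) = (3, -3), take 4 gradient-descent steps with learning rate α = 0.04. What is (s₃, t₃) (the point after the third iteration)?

∇F = (4s, 4t)
Step 1: at (3, -3), ∇F = (12, -12) → (3, -3) − 0.04·(12, -12) = (2.52, -2.52)
Step 2: at (2.52, -2.52), ∇F = (10.08, -10.08) → (2.52, -2.52) − 0.04·(10.08, -10.08) = (2.1168, -2.1168)
Step 3: at (2.1168, -2.1168), ∇F = (8.4672, -8.4672) → (2.1168, -2.1168) − 0.04·(8.4672, -8.4672) = (1.778112, -1.778112)

(1.778112, -1.778112)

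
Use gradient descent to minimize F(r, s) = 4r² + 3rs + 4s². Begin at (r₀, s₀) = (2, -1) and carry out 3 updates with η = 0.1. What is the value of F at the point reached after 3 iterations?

∇F = (8r + 3s, 3r + 8s)
(r₁, s₁) = (2, -1) − 0.1·(13, -2) = (0.7, -0.8)
(r₂, s₂) = (0.7, -0.8) − 0.1·(3.2, -4.3) = (0.38, -0.37)
(r₃, s₃) = (0.38, -0.37) − 0.1·(1.93, -1.82) = (0.187, -0.188)
F(0.187, -0.188) = 0.175784

0.175784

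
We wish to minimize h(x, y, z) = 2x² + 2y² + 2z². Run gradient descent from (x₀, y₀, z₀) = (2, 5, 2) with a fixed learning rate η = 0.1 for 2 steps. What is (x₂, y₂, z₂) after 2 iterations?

∇h = (4x, 4y, 4z)
Step 1: at (2, 5, 2), ∇h = (8, 20, 8) → (2, 5, 2) − 0.1·(8, 20, 8) = (1.2, 3, 1.2)
Step 2: at (1.2, 3, 1.2), ∇h = (4.8, 12, 4.8) → (1.2, 3, 1.2) − 0.1·(4.8, 12, 4.8) = (0.72, 1.8, 0.72)

(0.72, 1.8, 0.72)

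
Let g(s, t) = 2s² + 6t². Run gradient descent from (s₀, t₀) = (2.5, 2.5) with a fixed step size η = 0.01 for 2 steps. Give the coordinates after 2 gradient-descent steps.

(2.304, 1.936)

∇g = (4s, 12t)
Step 1: at (2.5, 2.5), ∇g = (10, 30) → (2.5, 2.5) − 0.01·(10, 30) = (2.4, 2.2)
Step 2: at (2.4, 2.2), ∇g = (9.6, 26.4) → (2.4, 2.2) − 0.01·(9.6, 26.4) = (2.304, 1.936)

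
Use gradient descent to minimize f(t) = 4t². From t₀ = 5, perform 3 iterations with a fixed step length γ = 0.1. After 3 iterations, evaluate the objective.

0.0064

f′(t) = 8t
t₁ = 5 − 0.1·40 = 1
t₂ = 1 − 0.1·8 = 0.2
t₃ = 0.2 − 0.1·1.6 = 0.04
f(0.04) = 0.0064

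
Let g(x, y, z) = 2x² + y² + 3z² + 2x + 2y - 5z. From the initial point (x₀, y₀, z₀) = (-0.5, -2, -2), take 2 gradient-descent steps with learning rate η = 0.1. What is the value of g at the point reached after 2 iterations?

∇g = (4x + 2, 2y + 2, 6z - 5)
Step 1: at (-0.5, -2, -2), ∇g = (0, -2, -17) → (-0.5, -2, -2) − 0.1·(0, -2, -17) = (-0.5, -1.8, -0.3)
Step 2: at (-0.5, -1.8, -0.3), ∇g = (0, -1.6, -6.8) → (-0.5, -1.8, -0.3) − 0.1·(0, -1.6, -6.8) = (-0.5, -1.64, 0.38)
g(-0.5, -1.64, 0.38) = -2.5572

-2.5572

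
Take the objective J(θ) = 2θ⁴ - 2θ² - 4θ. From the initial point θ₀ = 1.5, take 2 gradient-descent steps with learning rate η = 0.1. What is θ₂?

0.1264

J′(θ) = 8θ³ - 4θ - 4
Step 1: J′(1.5) = 17; θ₁ = 1.5 − 0.1·17 = -0.2
Step 2: J′(-0.2) = -3.264; θ₂ = -0.2 − 0.1·(-3.264) = 0.1264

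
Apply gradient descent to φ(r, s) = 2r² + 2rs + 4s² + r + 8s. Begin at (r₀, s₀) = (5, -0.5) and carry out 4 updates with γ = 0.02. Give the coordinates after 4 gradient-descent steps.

∇φ = (4r + 2s + 1, 2r + 8s + 8)
Step 1: at (5, -0.5), ∇φ = (20, 14) → (5, -0.5) − 0.02·(20, 14) = (4.6, -0.78)
Step 2: at (4.6, -0.78), ∇φ = (17.84, 10.96) → (4.6, -0.78) − 0.02·(17.84, 10.96) = (4.2432, -0.9992)
Step 3: at (4.2432, -0.9992), ∇φ = (15.9744, 8.4928) → (4.2432, -0.9992) − 0.02·(15.9744, 8.4928) = (3.923712, -1.169056)
Step 4: at (3.923712, -1.169056), ∇φ = (14.356736, 6.494976) → (3.923712, -1.169056) − 0.02·(14.356736, 6.494976) = (3.63657728, -1.29895552)

(3.63657728, -1.29895552)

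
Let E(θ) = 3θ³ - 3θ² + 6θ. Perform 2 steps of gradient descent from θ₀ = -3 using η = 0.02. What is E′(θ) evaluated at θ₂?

1063.94271396

E′(θ) = 9θ² - 6θ + 6
Step 1: E′(-3) = 105; θ₁ = -3 − 0.02·105 = -5.1
Step 2: E′(-5.1) = 270.69; θ₂ = -5.1 − 0.02·270.69 = -10.5138
E′(θ) at (-10.5138) = 1063.94271396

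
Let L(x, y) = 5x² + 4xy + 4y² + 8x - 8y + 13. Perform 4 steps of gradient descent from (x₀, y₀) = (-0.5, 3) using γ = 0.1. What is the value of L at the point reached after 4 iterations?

0.00302336

∇L = (10x + 4y + 8, 4x + 8y - 8)
(x₁, y₁) = (-0.5, 3) − 0.1·(15, 14) = (-2, 1.6)
(x₂, y₂) = (-2, 1.6) − 0.1·(-5.6, -3.2) = (-1.44, 1.92)
(x₃, y₃) = (-1.44, 1.92) − 0.1·(1.28, 1.6) = (-1.568, 1.76)
(x₄, y₄) = (-1.568, 1.76) − 0.1·(-0.64, -0.192) = (-1.504, 1.7792)
L(-1.504, 1.7792) = 0.00302336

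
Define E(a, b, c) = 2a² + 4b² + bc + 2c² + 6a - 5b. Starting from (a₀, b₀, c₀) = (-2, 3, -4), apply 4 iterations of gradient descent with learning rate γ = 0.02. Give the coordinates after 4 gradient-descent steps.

∇E = (4a + 6, 8b + c - 5, b + 4c)
Step 1: at (-2, 3, -4), ∇E = (-2, 15, -13) → (-2, 3, -4) − 0.02·(-2, 15, -13) = (-1.96, 2.7, -3.74)
Step 2: at (-1.96, 2.7, -3.74), ∇E = (-1.84, 12.86, -12.26) → (-1.96, 2.7, -3.74) − 0.02·(-1.84, 12.86, -12.26) = (-1.9232, 2.4428, -3.4948)
Step 3: at (-1.9232, 2.4428, -3.4948), ∇E = (-1.6928, 11.0476, -11.5364) → (-1.9232, 2.4428, -3.4948) − 0.02·(-1.6928, 11.0476, -11.5364) = (-1.889344, 2.221848, -3.264072)
Step 4: at (-1.889344, 2.221848, -3.264072), ∇E = (-1.557376, 9.510712, -10.83444) → (-1.889344, 2.221848, -3.264072) − 0.02·(-1.557376, 9.510712, -10.83444) = (-1.85819648, 2.03163376, -3.0473832)

(-1.85819648, 2.03163376, -3.0473832)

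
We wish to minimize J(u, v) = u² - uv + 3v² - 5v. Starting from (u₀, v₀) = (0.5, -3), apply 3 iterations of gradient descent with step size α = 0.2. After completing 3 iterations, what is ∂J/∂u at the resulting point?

-0.48

∇J = (2u - v, -u + 6v - 5)
Step 1: at (0.5, -3), ∇J = (4, -23.5) → (0.5, -3) − 0.2·(4, -23.5) = (-0.3, 1.7)
Step 2: at (-0.3, 1.7), ∇J = (-2.3, 5.5) → (-0.3, 1.7) − 0.2·(-2.3, 5.5) = (0.16, 0.6)
Step 3: at (0.16, 0.6), ∇J = (-0.28, -1.56) → (0.16, 0.6) − 0.2·(-0.28, -1.56) = (0.216, 0.912)
∂J/∂u at (0.216, 0.912) = -0.48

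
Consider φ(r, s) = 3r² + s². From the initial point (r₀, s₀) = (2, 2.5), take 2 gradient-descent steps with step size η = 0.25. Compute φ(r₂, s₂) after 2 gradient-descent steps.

1.140625

∇φ = (6r, 2s)
(r₁, s₁) = (2, 2.5) − 0.25·(12, 5) = (-1, 1.25)
(r₂, s₂) = (-1, 1.25) − 0.25·(-6, 2.5) = (0.5, 0.625)
φ(0.5, 0.625) = 1.140625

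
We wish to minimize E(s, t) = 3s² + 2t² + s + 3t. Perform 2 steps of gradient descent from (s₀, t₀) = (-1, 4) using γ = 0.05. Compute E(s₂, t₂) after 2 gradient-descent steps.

17.775075

∇E = (6s + 1, 4t + 3)
Step 1: at (-1, 4), ∇E = (-5, 19) → (-1, 4) − 0.05·(-5, 19) = (-0.75, 3.05)
Step 2: at (-0.75, 3.05), ∇E = (-3.5, 15.2) → (-0.75, 3.05) − 0.05·(-3.5, 15.2) = (-0.575, 2.29)
E(-0.575, 2.29) = 17.775075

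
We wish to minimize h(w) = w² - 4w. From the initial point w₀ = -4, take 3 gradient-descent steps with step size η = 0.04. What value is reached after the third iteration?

h′(w) = 2w - 4
w₁ = -4 − 0.04·(-12) = -3.52
w₂ = -3.52 − 0.04·(-11.04) = -3.0784
w₃ = -3.0784 − 0.04·(-10.1568) = -2.672128

-2.672128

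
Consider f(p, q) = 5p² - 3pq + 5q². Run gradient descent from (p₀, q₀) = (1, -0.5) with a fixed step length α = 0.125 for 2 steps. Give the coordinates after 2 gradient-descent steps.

∇f = (10p - 3q, -3p + 10q)
Step 1: at (1, -0.5), ∇f = (11.5, -8) → (1, -0.5) − 0.125·(11.5, -8) = (-0.4375, 0.5)
Step 2: at (-0.4375, 0.5), ∇f = (-5.875, 6.3125) → (-0.4375, 0.5) − 0.125·(-5.875, 6.3125) = (0.296875, -0.2890625)

(0.296875, -0.2890625)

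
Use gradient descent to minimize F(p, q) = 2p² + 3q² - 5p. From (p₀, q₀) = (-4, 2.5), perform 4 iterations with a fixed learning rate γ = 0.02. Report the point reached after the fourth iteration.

(-2.51106304, 1.4992384)

∇F = (4p - 5, 6q)
(p₁, q₁) = (-4, 2.5) − 0.02·(-21, 15) = (-3.58, 2.2)
(p₂, q₂) = (-3.58, 2.2) − 0.02·(-19.32, 13.2) = (-3.1936, 1.936)
(p₃, q₃) = (-3.1936, 1.936) − 0.02·(-17.7744, 11.616) = (-2.838112, 1.70368)
(p₄, q₄) = (-2.838112, 1.70368) − 0.02·(-16.352448, 10.22208) = (-2.51106304, 1.4992384)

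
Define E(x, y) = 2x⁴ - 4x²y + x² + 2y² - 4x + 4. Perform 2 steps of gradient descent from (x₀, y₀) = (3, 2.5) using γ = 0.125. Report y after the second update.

∇E = (8x³ - 8xy + 2x - 4, -4x² + 4y)
Step 1: at (3, 2.5), ∇E = (158, -26) → (3, 2.5) − 0.125·(158, -26) = (-16.75, 5.75)
Step 2: at (-16.75, 5.75), ∇E = (-36862.375, -1099.25) → (-16.75, 5.75) − 0.125·(-36862.375, -1099.25) = (4591.046875, 143.15625)
y = 143.15625

143.15625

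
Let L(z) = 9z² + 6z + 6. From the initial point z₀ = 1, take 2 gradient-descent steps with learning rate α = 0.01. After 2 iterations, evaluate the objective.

L′(z) = 18z + 6
Step 1: L′(1) = 24; z₁ = 1 − 0.01·24 = 0.76
Step 2: L′(0.76) = 19.68; z₂ = 0.76 − 0.01·19.68 = 0.5632
L(0.5632) = 12.23394816

12.23394816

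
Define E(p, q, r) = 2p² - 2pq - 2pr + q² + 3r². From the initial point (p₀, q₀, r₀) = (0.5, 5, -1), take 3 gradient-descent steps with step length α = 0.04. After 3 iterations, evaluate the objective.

10.88831996928

∇E = (4p - 2q - 2r, -2p + 2q, -2p + 6r)
Step 1: at (0.5, 5, -1), ∇E = (-6, 9, -7) → (0.5, 5, -1) − 0.04·(-6, 9, -7) = (0.74, 4.64, -0.72)
Step 2: at (0.74, 4.64, -0.72), ∇E = (-4.88, 7.8, -5.8) → (0.74, 4.64, -0.72) − 0.04·(-4.88, 7.8, -5.8) = (0.9352, 4.328, -0.488)
Step 3: at (0.9352, 4.328, -0.488), ∇E = (-3.9392, 6.7856, -4.7984) → (0.9352, 4.328, -0.488) − 0.04·(-3.9392, 6.7856, -4.7984) = (1.092768, 4.056576, -0.296064)
E(1.092768, 4.056576, -0.296064) = 10.88831996928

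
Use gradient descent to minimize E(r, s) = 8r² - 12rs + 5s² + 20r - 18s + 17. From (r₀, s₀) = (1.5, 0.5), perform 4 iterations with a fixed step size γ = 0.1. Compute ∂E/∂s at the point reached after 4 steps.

∇E = (16r - 12s + 20, -12r + 10s - 18)
Step 1: at (1.5, 0.5), ∇E = (38, -31) → (1.5, 0.5) − 0.1·(38, -31) = (-2.3, 3.6)
Step 2: at (-2.3, 3.6), ∇E = (-60, 45.6) → (-2.3, 3.6) − 0.1·(-60, 45.6) = (3.7, -0.96)
Step 3: at (3.7, -0.96), ∇E = (90.72, -72) → (3.7, -0.96) − 0.1·(90.72, -72) = (-5.372, 6.24)
Step 4: at (-5.372, 6.24), ∇E = (-140.832, 108.864) → (-5.372, 6.24) − 0.1·(-140.832, 108.864) = (8.7112, -4.6464)
∂E/∂s at (8.7112, -4.6464) = -168.9984

-168.9984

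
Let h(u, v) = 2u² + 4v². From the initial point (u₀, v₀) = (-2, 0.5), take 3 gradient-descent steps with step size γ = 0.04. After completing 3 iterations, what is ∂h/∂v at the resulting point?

∇h = (4u, 8v)
Step 1: at (-2, 0.5), ∇h = (-8, 4) → (-2, 0.5) − 0.04·(-8, 4) = (-1.68, 0.34)
Step 2: at (-1.68, 0.34), ∇h = (-6.72, 2.72) → (-1.68, 0.34) − 0.04·(-6.72, 2.72) = (-1.4112, 0.2312)
Step 3: at (-1.4112, 0.2312), ∇h = (-5.6448, 1.8496) → (-1.4112, 0.2312) − 0.04·(-5.6448, 1.8496) = (-1.185408, 0.157216)
∂h/∂v at (-1.185408, 0.157216) = 1.257728

1.257728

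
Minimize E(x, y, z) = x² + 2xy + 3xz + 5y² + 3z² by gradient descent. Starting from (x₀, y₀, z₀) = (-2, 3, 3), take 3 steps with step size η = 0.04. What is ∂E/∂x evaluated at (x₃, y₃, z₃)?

2.361088

∇E = (2x + 2y + 3z, 2x + 10y, 3x + 6z)
Step 1: at (-2, 3, 3), ∇E = (11, 26, 12) → (-2, 3, 3) − 0.04·(11, 26, 12) = (-2.44, 1.96, 2.52)
Step 2: at (-2.44, 1.96, 2.52), ∇E = (6.6, 14.72, 7.8) → (-2.44, 1.96, 2.52) − 0.04·(6.6, 14.72, 7.8) = (-2.704, 1.3712, 2.208)
Step 3: at (-2.704, 1.3712, 2.208), ∇E = (3.9584, 8.304, 5.136) → (-2.704, 1.3712, 2.208) − 0.04·(3.9584, 8.304, 5.136) = (-2.862336, 1.03904, 2.00256)
∂E/∂x at (-2.862336, 1.03904, 2.00256) = 2.361088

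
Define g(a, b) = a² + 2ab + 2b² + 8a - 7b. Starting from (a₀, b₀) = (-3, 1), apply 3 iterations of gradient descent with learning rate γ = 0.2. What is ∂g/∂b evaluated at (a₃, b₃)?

-2.6

∇g = (2a + 2b + 8, 2a + 4b - 7)
Step 1: at (-3, 1), ∇g = (4, -9) → (-3, 1) − 0.2·(4, -9) = (-3.8, 2.8)
Step 2: at (-3.8, 2.8), ∇g = (6, -3.4) → (-3.8, 2.8) − 0.2·(6, -3.4) = (-5, 3.48)
Step 3: at (-5, 3.48), ∇g = (4.96, -3.08) → (-5, 3.48) − 0.2·(4.96, -3.08) = (-5.992, 4.096)
∂g/∂b at (-5.992, 4.096) = -2.6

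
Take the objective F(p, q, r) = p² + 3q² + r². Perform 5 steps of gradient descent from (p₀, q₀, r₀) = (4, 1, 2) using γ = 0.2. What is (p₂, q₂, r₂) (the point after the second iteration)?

(1.44, 0.04, 0.72)

∇F = (2p, 6q, 2r)
(p₁, q₁, r₁) = (4, 1, 2) − 0.2·(8, 6, 4) = (2.4, -0.2, 1.2)
(p₂, q₂, r₂) = (2.4, -0.2, 1.2) − 0.2·(4.8, -1.2, 2.4) = (1.44, 0.04, 0.72)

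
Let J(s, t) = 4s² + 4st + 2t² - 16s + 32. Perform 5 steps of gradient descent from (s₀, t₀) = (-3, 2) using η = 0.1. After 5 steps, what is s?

1.98432

∇J = (8s + 4t - 16, 4s + 4t)
Step 1: at (-3, 2), ∇J = (-32, -4) → (-3, 2) − 0.1·(-32, -4) = (0.2, 2.4)
Step 2: at (0.2, 2.4), ∇J = (-4.8, 10.4) → (0.2, 2.4) − 0.1·(-4.8, 10.4) = (0.68, 1.36)
Step 3: at (0.68, 1.36), ∇J = (-5.12, 8.16) → (0.68, 1.36) − 0.1·(-5.12, 8.16) = (1.192, 0.544)
Step 4: at (1.192, 0.544), ∇J = (-4.288, 6.944) → (1.192, 0.544) − 0.1·(-4.288, 6.944) = (1.6208, -0.1504)
Step 5: at (1.6208, -0.1504), ∇J = (-3.6352, 5.8816) → (1.6208, -0.1504) − 0.1·(-3.6352, 5.8816) = (1.98432, -0.73856)
s = 1.98432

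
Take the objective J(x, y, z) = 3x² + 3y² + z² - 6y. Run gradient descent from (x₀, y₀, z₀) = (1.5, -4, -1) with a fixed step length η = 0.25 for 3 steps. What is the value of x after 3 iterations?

-0.1875

∇J = (6x, 6y - 6, 2z)
(x₁, y₁, z₁) = (1.5, -4, -1) − 0.25·(9, -30, -2) = (-0.75, 3.5, -0.5)
(x₂, y₂, z₂) = (-0.75, 3.5, -0.5) − 0.25·(-4.5, 15, -1) = (0.375, -0.25, -0.25)
(x₃, y₃, z₃) = (0.375, -0.25, -0.25) − 0.25·(2.25, -7.5, -0.5) = (-0.1875, 1.625, -0.125)
x = -0.1875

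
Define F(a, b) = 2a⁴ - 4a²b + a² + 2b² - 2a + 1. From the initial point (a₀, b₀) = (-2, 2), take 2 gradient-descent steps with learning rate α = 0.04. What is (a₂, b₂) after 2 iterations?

(-0.68256256, 1.985664)

∇F = (8a³ - 8ab + 2a - 2, -4a² + 4b)
Step 1: at (-2, 2), ∇F = (-38, -8) → (-2, 2) − 0.04·(-38, -8) = (-0.48, 2.32)
Step 2: at (-0.48, 2.32), ∇F = (5.064064, 8.3584) → (-0.48, 2.32) − 0.04·(5.064064, 8.3584) = (-0.68256256, 1.985664)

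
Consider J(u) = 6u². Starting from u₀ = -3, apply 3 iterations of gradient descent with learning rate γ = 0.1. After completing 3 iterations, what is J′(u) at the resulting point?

J′(u) = 12u
Step 1: J′(-3) = -36; u₁ = -3 − 0.1·(-36) = 0.6
Step 2: J′(0.6) = 7.2; u₂ = 0.6 − 0.1·7.2 = -0.12
Step 3: J′(-0.12) = -1.44; u₃ = -0.12 − 0.1·(-1.44) = 0.024
J′(u) at (0.024) = 0.288

0.288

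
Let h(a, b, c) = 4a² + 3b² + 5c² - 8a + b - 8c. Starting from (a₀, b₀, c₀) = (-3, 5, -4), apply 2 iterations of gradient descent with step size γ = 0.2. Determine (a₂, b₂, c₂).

(-0.44, 0.04, -4)

∇h = (8a - 8, 6b + 1, 10c - 8)
(a₁, b₁, c₁) = (-3, 5, -4) − 0.2·(-32, 31, -48) = (3.4, -1.2, 5.6)
(a₂, b₂, c₂) = (3.4, -1.2, 5.6) − 0.2·(19.2, -6.2, 48) = (-0.44, 0.04, -4)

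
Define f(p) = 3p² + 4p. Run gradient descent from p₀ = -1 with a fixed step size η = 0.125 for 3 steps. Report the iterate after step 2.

-0.6875

f′(p) = 6p + 4
Step 1: f′(-1) = -2; p₁ = -1 − 0.125·(-2) = -0.75
Step 2: f′(-0.75) = -0.5; p₂ = -0.75 − 0.125·(-0.5) = -0.6875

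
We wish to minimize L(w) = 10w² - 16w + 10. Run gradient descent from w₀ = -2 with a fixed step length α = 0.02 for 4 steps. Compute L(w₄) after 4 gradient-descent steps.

4.916818944

L′(w) = 20w - 16
w₁ = -2 − 0.02·(-56) = -0.88
w₂ = -0.88 − 0.02·(-33.6) = -0.208
w₃ = -0.208 − 0.02·(-20.16) = 0.1952
w₄ = 0.1952 − 0.02·(-12.096) = 0.43712
L(0.43712) = 4.916818944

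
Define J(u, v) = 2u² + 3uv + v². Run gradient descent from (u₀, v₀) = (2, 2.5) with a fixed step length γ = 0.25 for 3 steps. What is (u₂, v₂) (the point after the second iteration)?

(0.1875, 1.28125)

∇J = (4u + 3v, 3u + 2v)
(u₁, v₁) = (2, 2.5) − 0.25·(15.5, 11) = (-1.875, -0.25)
(u₂, v₂) = (-1.875, -0.25) − 0.25·(-8.25, -6.125) = (0.1875, 1.28125)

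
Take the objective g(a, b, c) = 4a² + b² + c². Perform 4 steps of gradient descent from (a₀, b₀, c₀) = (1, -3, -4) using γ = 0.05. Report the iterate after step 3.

(0.216, -2.187, -2.916)

∇g = (8a, 2b, 2c)
Step 1: at (1, -3, -4), ∇g = (8, -6, -8) → (1, -3, -4) − 0.05·(8, -6, -8) = (0.6, -2.7, -3.6)
Step 2: at (0.6, -2.7, -3.6), ∇g = (4.8, -5.4, -7.2) → (0.6, -2.7, -3.6) − 0.05·(4.8, -5.4, -7.2) = (0.36, -2.43, -3.24)
Step 3: at (0.36, -2.43, -3.24), ∇g = (2.88, -4.86, -6.48) → (0.36, -2.43, -3.24) − 0.05·(2.88, -4.86, -6.48) = (0.216, -2.187, -2.916)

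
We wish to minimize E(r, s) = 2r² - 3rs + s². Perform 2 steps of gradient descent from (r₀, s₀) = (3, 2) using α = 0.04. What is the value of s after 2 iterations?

∇E = (4r - 3s, -3r + 2s)
(r₁, s₁) = (3, 2) − 0.04·(6, -5) = (2.76, 2.2)
(r₂, s₂) = (2.76, 2.2) − 0.04·(4.44, -3.88) = (2.5824, 2.3552)
s = 2.3552

2.3552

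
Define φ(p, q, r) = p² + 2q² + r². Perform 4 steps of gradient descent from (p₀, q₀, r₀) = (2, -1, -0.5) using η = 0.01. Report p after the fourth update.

1.84473632

∇φ = (2p, 4q, 2r)
(p₁, q₁, r₁) = (2, -1, -0.5) − 0.01·(4, -4, -1) = (1.96, -0.96, -0.49)
(p₂, q₂, r₂) = (1.96, -0.96, -0.49) − 0.01·(3.92, -3.84, -0.98) = (1.9208, -0.9216, -0.4802)
(p₃, q₃, r₃) = (1.9208, -0.9216, -0.4802) − 0.01·(3.8416, -3.6864, -0.9604) = (1.882384, -0.884736, -0.470596)
(p₄, q₄, r₄) = (1.882384, -0.884736, -0.470596) − 0.01·(3.764768, -3.538944, -0.941192) = (1.84473632, -0.84934656, -0.46118408)
p = 1.84473632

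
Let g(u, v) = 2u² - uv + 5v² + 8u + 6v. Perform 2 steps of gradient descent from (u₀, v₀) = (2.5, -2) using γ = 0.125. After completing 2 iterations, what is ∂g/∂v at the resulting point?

∇g = (4u - v + 8, -u + 10v + 6)
(u₁, v₁) = (2.5, -2) − 0.125·(20, -16.5) = (0, 0.0625)
(u₂, v₂) = (0, 0.0625) − 0.125·(7.9375, 6.625) = (-0.9921875, -0.765625)
∂g/∂v at (-0.9921875, -0.765625) = -0.6640625

-0.6640625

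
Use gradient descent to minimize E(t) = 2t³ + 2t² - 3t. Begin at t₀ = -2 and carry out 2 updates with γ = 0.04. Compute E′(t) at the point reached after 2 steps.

E′(t) = 6t² + 4t - 3
Step 1: E′(-2) = 13; t₁ = -2 − 0.04·13 = -2.52
Step 2: E′(-2.52) = 25.0224; t₂ = -2.52 − 0.04·25.0224 = -3.520896
E′(t) at (-3.520896) = 57.296667856896

57.296667856896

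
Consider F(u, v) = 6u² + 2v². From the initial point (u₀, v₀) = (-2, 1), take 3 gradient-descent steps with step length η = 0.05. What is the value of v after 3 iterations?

∇F = (12u, 4v)
Step 1: at (-2, 1), ∇F = (-24, 4) → (-2, 1) − 0.05·(-24, 4) = (-0.8, 0.8)
Step 2: at (-0.8, 0.8), ∇F = (-9.6, 3.2) → (-0.8, 0.8) − 0.05·(-9.6, 3.2) = (-0.32, 0.64)
Step 3: at (-0.32, 0.64), ∇F = (-3.84, 2.56) → (-0.32, 0.64) − 0.05·(-3.84, 2.56) = (-0.128, 0.512)
v = 0.512

0.512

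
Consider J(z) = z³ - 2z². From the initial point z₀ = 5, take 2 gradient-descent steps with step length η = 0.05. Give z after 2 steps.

J′(z) = 3z² - 4z
Step 1: J′(5) = 55; z₁ = 5 − 0.05·55 = 2.25
Step 2: J′(2.25) = 6.1875; z₂ = 2.25 − 0.05·6.1875 = 1.940625

1.940625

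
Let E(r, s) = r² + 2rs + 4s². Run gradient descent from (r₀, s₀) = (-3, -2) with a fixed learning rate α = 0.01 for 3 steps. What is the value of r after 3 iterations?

-2.71868

∇E = (2r + 2s, 2r + 8s)
(r₁, s₁) = (-3, -2) − 0.01·(-10, -22) = (-2.9, -1.78)
(r₂, s₂) = (-2.9, -1.78) − 0.01·(-9.36, -20.04) = (-2.8064, -1.5796)
(r₃, s₃) = (-2.8064, -1.5796) − 0.01·(-8.772, -18.2496) = (-2.71868, -1.397104)
r = -2.71868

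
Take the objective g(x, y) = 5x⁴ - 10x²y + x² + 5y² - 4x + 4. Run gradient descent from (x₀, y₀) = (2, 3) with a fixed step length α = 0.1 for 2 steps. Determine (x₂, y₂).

(-1.2, 4)

∇g = (20x³ - 20xy + 2x - 4, -10x² + 10y)
Step 1: at (2, 3), ∇g = (40, -10) → (2, 3) − 0.1·(40, -10) = (-2, 4)
Step 2: at (-2, 4), ∇g = (-8, 0) → (-2, 4) − 0.1·(-8, 0) = (-1.2, 4)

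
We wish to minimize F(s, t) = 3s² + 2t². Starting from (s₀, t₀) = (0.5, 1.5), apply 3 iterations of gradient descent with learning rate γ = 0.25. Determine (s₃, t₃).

∇F = (6s, 4t)
(s₁, t₁) = (0.5, 1.5) − 0.25·(3, 6) = (-0.25, 0)
(s₂, t₂) = (-0.25, 0) − 0.25·(-1.5, 0) = (0.125, 0)
(s₃, t₃) = (0.125, 0) − 0.25·(0.75, 0) = (-0.0625, 0)

(-0.0625, 0)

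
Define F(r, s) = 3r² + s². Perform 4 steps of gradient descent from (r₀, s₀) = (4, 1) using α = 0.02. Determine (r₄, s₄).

∇F = (6r, 2s)
Step 1: at (4, 1), ∇F = (24, 2) → (4, 1) − 0.02·(24, 2) = (3.52, 0.96)
Step 2: at (3.52, 0.96), ∇F = (21.12, 1.92) → (3.52, 0.96) − 0.02·(21.12, 1.92) = (3.0976, 0.9216)
Step 3: at (3.0976, 0.9216), ∇F = (18.5856, 1.8432) → (3.0976, 0.9216) − 0.02·(18.5856, 1.8432) = (2.725888, 0.884736)
Step 4: at (2.725888, 0.884736), ∇F = (16.355328, 1.769472) → (2.725888, 0.884736) − 0.02·(16.355328, 1.769472) = (2.39878144, 0.84934656)

(2.39878144, 0.84934656)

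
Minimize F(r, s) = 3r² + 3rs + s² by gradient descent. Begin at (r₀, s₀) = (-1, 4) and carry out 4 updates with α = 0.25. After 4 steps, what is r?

∇F = (6r + 3s, 3r + 2s)
Step 1: at (-1, 4), ∇F = (6, 5) → (-1, 4) − 0.25·(6, 5) = (-2.5, 2.75)
Step 2: at (-2.5, 2.75), ∇F = (-6.75, -2) → (-2.5, 2.75) − 0.25·(-6.75, -2) = (-0.8125, 3.25)
Step 3: at (-0.8125, 3.25), ∇F = (4.875, 4.0625) → (-0.8125, 3.25) − 0.25·(4.875, 4.0625) = (-2.03125, 2.234375)
Step 4: at (-2.03125, 2.234375), ∇F = (-5.484375, -1.625) → (-2.03125, 2.234375) − 0.25·(-5.484375, -1.625) = (-0.66015625, 2.640625)
r = -0.66015625

-0.66015625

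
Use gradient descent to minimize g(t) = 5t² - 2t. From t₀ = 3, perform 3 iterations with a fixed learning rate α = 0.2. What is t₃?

g′(t) = 10t - 2
t₁ = 3 − 0.2·28 = -2.6
t₂ = -2.6 − 0.2·(-28) = 3
t₃ = 3 − 0.2·28 = -2.6

-2.6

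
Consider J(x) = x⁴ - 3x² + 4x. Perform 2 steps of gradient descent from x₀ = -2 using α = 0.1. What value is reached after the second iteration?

-1.0144

J′(x) = 4x³ - 6x + 4
x₁ = -2 − 0.1·(-16) = -0.4
x₂ = -0.4 − 0.1·6.144 = -1.0144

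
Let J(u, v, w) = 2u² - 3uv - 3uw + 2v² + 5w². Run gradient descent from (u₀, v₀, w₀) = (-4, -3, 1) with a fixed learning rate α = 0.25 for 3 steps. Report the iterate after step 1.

∇J = (4u - 3v - 3w, -3u + 4v, -3u + 10w)
Step 1: at (-4, -3, 1), ∇J = (-10, 0, 22) → (-4, -3, 1) − 0.25·(-10, 0, 22) = (-1.5, -3, -4.5)

(-1.5, -3, -4.5)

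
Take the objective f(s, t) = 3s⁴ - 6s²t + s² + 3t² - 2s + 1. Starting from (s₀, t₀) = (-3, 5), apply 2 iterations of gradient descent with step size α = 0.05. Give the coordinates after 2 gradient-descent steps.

∇f = (12s³ - 12st + 2s - 2, -6s² + 6t)
(s₁, t₁) = (-3, 5) − 0.05·(-152, -24) = (4.6, 6.2)
(s₂, t₂) = (4.6, 6.2) − 0.05·(832.992, -89.76) = (-37.0496, 10.688)

(-37.0496, 10.688)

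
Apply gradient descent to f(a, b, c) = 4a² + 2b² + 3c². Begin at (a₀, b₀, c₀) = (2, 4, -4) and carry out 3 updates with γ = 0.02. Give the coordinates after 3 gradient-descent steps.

∇f = (8a, 4b, 6c)
(a₁, b₁, c₁) = (2, 4, -4) − 0.02·(16, 16, -24) = (1.68, 3.68, -3.52)
(a₂, b₂, c₂) = (1.68, 3.68, -3.52) − 0.02·(13.44, 14.72, -21.12) = (1.4112, 3.3856, -3.0976)
(a₃, b₃, c₃) = (1.4112, 3.3856, -3.0976) − 0.02·(11.2896, 13.5424, -18.5856) = (1.185408, 3.114752, -2.725888)

(1.185408, 3.114752, -2.725888)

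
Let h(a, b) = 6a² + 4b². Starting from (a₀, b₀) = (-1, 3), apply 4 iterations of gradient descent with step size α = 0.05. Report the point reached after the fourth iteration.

(-0.0256, 0.3888)

∇h = (12a, 8b)
(a₁, b₁) = (-1, 3) − 0.05·(-12, 24) = (-0.4, 1.8)
(a₂, b₂) = (-0.4, 1.8) − 0.05·(-4.8, 14.4) = (-0.16, 1.08)
(a₃, b₃) = (-0.16, 1.08) − 0.05·(-1.92, 8.64) = (-0.064, 0.648)
(a₄, b₄) = (-0.064, 0.648) − 0.05·(-0.768, 5.184) = (-0.0256, 0.3888)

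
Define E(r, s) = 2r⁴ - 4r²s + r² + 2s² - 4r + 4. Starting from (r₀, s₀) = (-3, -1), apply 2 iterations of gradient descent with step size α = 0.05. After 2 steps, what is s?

∇E = (8r³ - 8rs + 2r - 4, -4r² + 4s)
(r₁, s₁) = (-3, -1) − 0.05·(-250, -40) = (9.5, 1)
(r₂, s₂) = (9.5, 1) − 0.05·(6798, -357) = (-330.4, 18.85)
s = 18.85

18.85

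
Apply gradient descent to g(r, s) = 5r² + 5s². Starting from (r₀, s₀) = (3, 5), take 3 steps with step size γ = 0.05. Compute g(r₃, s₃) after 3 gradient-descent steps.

2.65625

∇g = (10r, 10s)
Step 1: at (3, 5), ∇g = (30, 50) → (3, 5) − 0.05·(30, 50) = (1.5, 2.5)
Step 2: at (1.5, 2.5), ∇g = (15, 25) → (1.5, 2.5) − 0.05·(15, 25) = (0.75, 1.25)
Step 3: at (0.75, 1.25), ∇g = (7.5, 12.5) → (0.75, 1.25) − 0.05·(7.5, 12.5) = (0.375, 0.625)
g(0.375, 0.625) = 2.65625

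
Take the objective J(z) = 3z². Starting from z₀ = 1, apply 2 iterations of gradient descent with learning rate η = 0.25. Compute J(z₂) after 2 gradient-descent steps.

J′(z) = 6z
z₁ = 1 − 0.25·6 = -0.5
z₂ = -0.5 − 0.25·(-3) = 0.25
J(0.25) = 0.1875

0.1875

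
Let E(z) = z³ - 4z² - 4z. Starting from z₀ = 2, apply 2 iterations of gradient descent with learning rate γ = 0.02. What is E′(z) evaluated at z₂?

-6.497052557312

E′(z) = 3z² - 8z - 4
Step 1: E′(2) = -8; z₁ = 2 − 0.02·(-8) = 2.16
Step 2: E′(2.16) = -7.2832; z₂ = 2.16 − 0.02·(-7.2832) = 2.305664
E′(z) at (2.305664) = -6.497052557312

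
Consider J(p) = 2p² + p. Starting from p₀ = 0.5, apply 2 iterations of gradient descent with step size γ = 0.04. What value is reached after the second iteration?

0.2792

J′(p) = 4p + 1
p₁ = 0.5 − 0.04·3 = 0.38
p₂ = 0.38 − 0.04·2.52 = 0.2792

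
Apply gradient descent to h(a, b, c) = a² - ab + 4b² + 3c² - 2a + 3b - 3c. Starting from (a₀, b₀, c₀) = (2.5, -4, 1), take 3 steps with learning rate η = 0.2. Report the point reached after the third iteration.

(0.96, 0.76, 0.496)

∇h = (2a - b - 2, -a + 8b + 3, 6c - 3)
Step 1: at (2.5, -4, 1), ∇h = (7, -31.5, 3) → (2.5, -4, 1) − 0.2·(7, -31.5, 3) = (1.1, 2.3, 0.4)
Step 2: at (1.1, 2.3, 0.4), ∇h = (-2.1, 20.3, -0.6) → (1.1, 2.3, 0.4) − 0.2·(-2.1, 20.3, -0.6) = (1.52, -1.76, 0.52)
Step 3: at (1.52, -1.76, 0.52), ∇h = (2.8, -12.6, 0.12) → (1.52, -1.76, 0.52) − 0.2·(2.8, -12.6, 0.12) = (0.96, 0.76, 0.496)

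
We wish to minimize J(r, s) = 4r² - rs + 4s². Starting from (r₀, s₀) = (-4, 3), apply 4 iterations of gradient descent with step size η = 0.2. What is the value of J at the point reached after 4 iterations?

∇J = (8r - s, -r + 8s)
Step 1: at (-4, 3), ∇J = (-35, 28) → (-4, 3) − 0.2·(-35, 28) = (3, -2.6)
Step 2: at (3, -2.6), ∇J = (26.6, -23.8) → (3, -2.6) − 0.2·(26.6, -23.8) = (-2.32, 2.16)
Step 3: at (-2.32, 2.16), ∇J = (-20.72, 19.6) → (-2.32, 2.16) − 0.2·(-20.72, 19.6) = (1.824, -1.76)
Step 4: at (1.824, -1.76), ∇J = (16.352, -15.904) → (1.824, -1.76) − 0.2·(16.352, -15.904) = (-1.4464, 1.4208)
J(-1.4464, 1.4208) = 18.49802752

18.49802752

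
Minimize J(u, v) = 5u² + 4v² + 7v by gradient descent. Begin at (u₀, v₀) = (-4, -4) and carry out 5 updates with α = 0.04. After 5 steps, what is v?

∇J = (10u, 8v + 7)
Step 1: at (-4, -4), ∇J = (-40, -25) → (-4, -4) − 0.04·(-40, -25) = (-2.4, -3)
Step 2: at (-2.4, -3), ∇J = (-24, -17) → (-2.4, -3) − 0.04·(-24, -17) = (-1.44, -2.32)
Step 3: at (-1.44, -2.32), ∇J = (-14.4, -11.56) → (-1.44, -2.32) − 0.04·(-14.4, -11.56) = (-0.864, -1.8576)
Step 4: at (-0.864, -1.8576), ∇J = (-8.64, -7.8608) → (-0.864, -1.8576) − 0.04·(-8.64, -7.8608) = (-0.5184, -1.543168)
Step 5: at (-0.5184, -1.543168), ∇J = (-5.184, -5.345344) → (-0.5184, -1.543168) − 0.04·(-5.184, -5.345344) = (-0.31104, -1.32935424)
v = -1.32935424

-1.32935424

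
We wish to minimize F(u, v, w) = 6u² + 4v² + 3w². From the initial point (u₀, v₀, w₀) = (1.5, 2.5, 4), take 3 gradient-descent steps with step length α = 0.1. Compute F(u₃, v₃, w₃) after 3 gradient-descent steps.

∇F = (12u, 8v, 6w)
Step 1: at (1.5, 2.5, 4), ∇F = (18, 20, 24) → (1.5, 2.5, 4) − 0.1·(18, 20, 24) = (-0.3, 0.5, 1.6)
Step 2: at (-0.3, 0.5, 1.6), ∇F = (-3.6, 4, 9.6) → (-0.3, 0.5, 1.6) − 0.1·(-3.6, 4, 9.6) = (0.06, 0.1, 0.64)
Step 3: at (0.06, 0.1, 0.64), ∇F = (0.72, 0.8, 3.84) → (0.06, 0.1, 0.64) − 0.1·(0.72, 0.8, 3.84) = (-0.012, 0.02, 0.256)
F(-0.012, 0.02, 0.256) = 0.199072

0.199072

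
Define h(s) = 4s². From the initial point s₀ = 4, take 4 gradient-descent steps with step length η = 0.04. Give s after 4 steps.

h′(s) = 8s
Step 1: h′(4) = 32; s₁ = 4 − 0.04·32 = 2.72
Step 2: h′(2.72) = 21.76; s₂ = 2.72 − 0.04·21.76 = 1.8496
Step 3: h′(1.8496) = 14.7968; s₃ = 1.8496 − 0.04·14.7968 = 1.257728
Step 4: h′(1.257728) = 10.061824; s₄ = 1.257728 − 0.04·10.061824 = 0.85525504

0.85525504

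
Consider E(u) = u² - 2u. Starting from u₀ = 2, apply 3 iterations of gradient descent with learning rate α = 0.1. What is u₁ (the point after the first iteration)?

1.8

E′(u) = 2u - 2
Step 1: E′(2) = 2; u₁ = 2 − 0.1·2 = 1.8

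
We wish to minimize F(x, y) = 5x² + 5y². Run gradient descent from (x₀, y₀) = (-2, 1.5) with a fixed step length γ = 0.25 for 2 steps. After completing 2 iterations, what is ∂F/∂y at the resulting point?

∇F = (10x, 10y)
Step 1: at (-2, 1.5), ∇F = (-20, 15) → (-2, 1.5) − 0.25·(-20, 15) = (3, -2.25)
Step 2: at (3, -2.25), ∇F = (30, -22.5) → (3, -2.25) − 0.25·(30, -22.5) = (-4.5, 3.375)
∂F/∂y at (-4.5, 3.375) = 33.75

33.75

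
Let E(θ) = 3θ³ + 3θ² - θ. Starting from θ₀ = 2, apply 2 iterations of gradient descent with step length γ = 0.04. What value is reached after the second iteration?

0.126016

E′(θ) = 9θ² + 6θ - 1
Step 1: E′(2) = 47; θ₁ = 2 − 0.04·47 = 0.12
Step 2: E′(0.12) = -0.1504; θ₂ = 0.12 − 0.04·(-0.1504) = 0.126016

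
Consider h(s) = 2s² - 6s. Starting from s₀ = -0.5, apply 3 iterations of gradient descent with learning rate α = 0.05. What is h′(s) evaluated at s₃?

-4.096

h′(s) = 4s - 6
Step 1: h′(-0.5) = -8; s₁ = -0.5 − 0.05·(-8) = -0.1
Step 2: h′(-0.1) = -6.4; s₂ = -0.1 − 0.05·(-6.4) = 0.22
Step 3: h′(0.22) = -5.12; s₃ = 0.22 − 0.05·(-5.12) = 0.476
h′(s) at (0.476) = -4.096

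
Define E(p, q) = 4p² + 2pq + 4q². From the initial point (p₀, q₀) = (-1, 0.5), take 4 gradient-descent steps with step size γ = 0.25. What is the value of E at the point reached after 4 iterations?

16.03125

∇E = (8p + 2q, 2p + 8q)
Step 1: at (-1, 0.5), ∇E = (-7, 2) → (-1, 0.5) − 0.25·(-7, 2) = (0.75, 0)
Step 2: at (0.75, 0), ∇E = (6, 1.5) → (0.75, 0) − 0.25·(6, 1.5) = (-0.75, -0.375)
Step 3: at (-0.75, -0.375), ∇E = (-6.75, -4.5) → (-0.75, -0.375) − 0.25·(-6.75, -4.5) = (0.9375, 0.75)
Step 4: at (0.9375, 0.75), ∇E = (9, 7.875) → (0.9375, 0.75) − 0.25·(9, 7.875) = (-1.3125, -1.21875)
E(-1.3125, -1.21875) = 16.03125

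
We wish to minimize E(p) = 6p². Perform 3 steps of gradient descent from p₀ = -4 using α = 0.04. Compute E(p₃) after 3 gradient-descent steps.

1.897978527744

E′(p) = 12p
Step 1: E′(-4) = -48; p₁ = -4 − 0.04·(-48) = -2.08
Step 2: E′(-2.08) = -24.96; p₂ = -2.08 − 0.04·(-24.96) = -1.0816
Step 3: E′(-1.0816) = -12.9792; p₃ = -1.0816 − 0.04·(-12.9792) = -0.562432
E(-0.562432) = 1.897978527744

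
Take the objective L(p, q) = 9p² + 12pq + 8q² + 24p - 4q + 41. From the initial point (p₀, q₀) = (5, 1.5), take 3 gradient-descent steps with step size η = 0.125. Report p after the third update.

-72.53125

∇L = (18p + 12q + 24, 12p + 16q - 4)
Step 1: at (5, 1.5), ∇L = (132, 80) → (5, 1.5) − 0.125·(132, 80) = (-11.5, -8.5)
Step 2: at (-11.5, -8.5), ∇L = (-285, -278) → (-11.5, -8.5) − 0.125·(-285, -278) = (24.125, 26.25)
Step 3: at (24.125, 26.25), ∇L = (773.25, 705.5) → (24.125, 26.25) − 0.125·(773.25, 705.5) = (-72.53125, -61.9375)
p = -72.53125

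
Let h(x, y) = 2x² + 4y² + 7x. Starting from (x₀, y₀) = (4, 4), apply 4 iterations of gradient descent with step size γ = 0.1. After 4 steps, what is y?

∇h = (4x + 7, 8y)
Step 1: at (4, 4), ∇h = (23, 32) → (4, 4) − 0.1·(23, 32) = (1.7, 0.8)
Step 2: at (1.7, 0.8), ∇h = (13.8, 6.4) → (1.7, 0.8) − 0.1·(13.8, 6.4) = (0.32, 0.16)
Step 3: at (0.32, 0.16), ∇h = (8.28, 1.28) → (0.32, 0.16) − 0.1·(8.28, 1.28) = (-0.508, 0.032)
Step 4: at (-0.508, 0.032), ∇h = (4.968, 0.256) → (-0.508, 0.032) − 0.1·(4.968, 0.256) = (-1.0048, 0.0064)
y = 0.0064

0.0064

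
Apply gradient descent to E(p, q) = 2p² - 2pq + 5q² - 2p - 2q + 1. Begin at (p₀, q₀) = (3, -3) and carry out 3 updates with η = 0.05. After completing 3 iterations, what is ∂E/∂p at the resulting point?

∇E = (4p - 2q - 2, -2p + 10q - 2)
Step 1: at (3, -3), ∇E = (16, -38) → (3, -3) − 0.05·(16, -38) = (2.2, -1.1)
Step 2: at (2.2, -1.1), ∇E = (9, -17.4) → (2.2, -1.1) − 0.05·(9, -17.4) = (1.75, -0.23)
Step 3: at (1.75, -0.23), ∇E = (5.46, -7.8) → (1.75, -0.23) − 0.05·(5.46, -7.8) = (1.477, 0.16)
∂E/∂p at (1.477, 0.16) = 3.588

3.588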